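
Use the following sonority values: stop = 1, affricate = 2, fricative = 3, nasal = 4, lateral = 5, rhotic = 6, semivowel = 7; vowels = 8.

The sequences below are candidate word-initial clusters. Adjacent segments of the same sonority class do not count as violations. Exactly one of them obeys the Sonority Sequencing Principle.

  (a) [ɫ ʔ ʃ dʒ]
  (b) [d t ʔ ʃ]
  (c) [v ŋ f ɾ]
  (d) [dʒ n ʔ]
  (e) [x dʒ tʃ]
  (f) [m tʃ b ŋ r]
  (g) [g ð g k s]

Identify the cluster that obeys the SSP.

b

(a) [ɫ ʔ ʃ dʒ]: profile 5-1-3-2 — violates.
(b) [d t ʔ ʃ]: profile 1-1-1-3 — obeys.
(c) [v ŋ f ɾ]: profile 3-4-3-6 — violates.
(d) [dʒ n ʔ]: profile 2-4-1 — violates.
(e) [x dʒ tʃ]: profile 3-2-2 — violates.
(f) [m tʃ b ŋ r]: profile 4-2-1-4-6 — violates.
(g) [g ð g k s]: profile 1-3-1-1-3 — violates.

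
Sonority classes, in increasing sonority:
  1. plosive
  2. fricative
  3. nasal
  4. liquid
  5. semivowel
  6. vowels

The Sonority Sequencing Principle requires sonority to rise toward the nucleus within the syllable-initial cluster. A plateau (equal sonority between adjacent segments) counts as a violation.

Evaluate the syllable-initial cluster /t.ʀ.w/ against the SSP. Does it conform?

/t/ — plosive, sonority 1.
/ʀ/ — liquid, sonority 4.
/w/ — semivowel, sonority 5.
The profile 1-4-5 strictly rises, so the syllable-initial cluster satisfies the SSP.

yes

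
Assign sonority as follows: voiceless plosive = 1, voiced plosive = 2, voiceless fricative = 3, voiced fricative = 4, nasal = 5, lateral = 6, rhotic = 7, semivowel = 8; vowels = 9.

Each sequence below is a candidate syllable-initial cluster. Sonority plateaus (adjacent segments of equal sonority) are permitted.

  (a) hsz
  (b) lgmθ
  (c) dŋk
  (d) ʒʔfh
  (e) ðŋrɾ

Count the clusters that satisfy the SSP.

(a) hsz: profile 3-3-4 — obeys.
(b) lgmθ: profile 6-2-5-3 — violates.
(c) dŋk: profile 2-5-1 — violates.
(d) ʒʔfh: profile 4-1-3-3 — violates.
(e) ðŋrɾ: profile 4-5-7-7 — obeys.

2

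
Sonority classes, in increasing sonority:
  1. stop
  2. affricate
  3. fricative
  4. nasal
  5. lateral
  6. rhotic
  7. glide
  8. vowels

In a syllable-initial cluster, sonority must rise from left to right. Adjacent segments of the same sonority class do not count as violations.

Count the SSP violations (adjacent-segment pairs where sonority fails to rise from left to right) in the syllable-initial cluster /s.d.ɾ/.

/s/ is a fricative (sonority 3).
/d/ is a stop (sonority 1).
/ɾ/ is a rhotic (sonority 6).
/s/→/d/: 3→1 (does not rise) — violation.
/d/→/ɾ/: 1→6 (rises) — ok.

1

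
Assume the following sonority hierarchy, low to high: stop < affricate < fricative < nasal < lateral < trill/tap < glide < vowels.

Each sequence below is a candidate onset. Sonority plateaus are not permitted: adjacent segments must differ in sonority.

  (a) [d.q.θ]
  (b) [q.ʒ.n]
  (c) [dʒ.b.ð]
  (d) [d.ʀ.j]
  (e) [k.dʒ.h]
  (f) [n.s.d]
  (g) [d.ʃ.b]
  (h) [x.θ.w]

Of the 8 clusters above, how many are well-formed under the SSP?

3

(a) [d.q.θ]: profile 1-1-3 — violates.
(b) [q.ʒ.n]: profile 1-3-4 — obeys.
(c) [dʒ.b.ð]: profile 2-1-3 — violates.
(d) [d.ʀ.j]: profile 1-6-7 — obeys.
(e) [k.dʒ.h]: profile 1-2-3 — obeys.
(f) [n.s.d]: profile 4-3-1 — violates.
(g) [d.ʃ.b]: profile 1-3-1 — violates.
(h) [x.θ.w]: profile 3-3-7 — violates.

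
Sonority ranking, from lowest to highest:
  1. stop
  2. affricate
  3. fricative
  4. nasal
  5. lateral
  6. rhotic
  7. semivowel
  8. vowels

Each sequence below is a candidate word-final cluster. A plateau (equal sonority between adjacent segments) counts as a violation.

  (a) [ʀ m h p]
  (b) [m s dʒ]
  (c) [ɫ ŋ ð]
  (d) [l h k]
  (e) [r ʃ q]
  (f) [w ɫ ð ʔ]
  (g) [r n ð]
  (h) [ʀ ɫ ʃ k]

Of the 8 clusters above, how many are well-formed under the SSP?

8

(a) [ʀ m h p]: profile 6-4-3-1 — obeys.
(b) [m s dʒ]: profile 4-3-2 — obeys.
(c) [ɫ ŋ ð]: profile 5-4-3 — obeys.
(d) [l h k]: profile 5-3-1 — obeys.
(e) [r ʃ q]: profile 6-3-1 — obeys.
(f) [w ɫ ð ʔ]: profile 7-5-3-1 — obeys.
(g) [r n ð]: profile 6-4-3 — obeys.
(h) [ʀ ɫ ʃ k]: profile 6-5-3-1 — obeys.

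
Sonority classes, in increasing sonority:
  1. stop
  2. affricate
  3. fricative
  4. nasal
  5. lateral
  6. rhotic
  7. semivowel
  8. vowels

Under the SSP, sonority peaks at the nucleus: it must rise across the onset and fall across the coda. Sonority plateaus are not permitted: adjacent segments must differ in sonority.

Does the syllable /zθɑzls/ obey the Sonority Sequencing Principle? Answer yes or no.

no

Onset: /z/ is a fricative (sonority 3), /θ/ is a fricative (sonority 3); then the nucleus /ɑ/ (sonority 8).
Onset profile 3-3-8 — does not strictly rise throughout.
Coda: /z/ is a fricative (sonority 3), /l/ is a lateral (sonority 5), /s/ is a fricative (sonority 3).
Coda profile 8-3-5-3 — does not strictly fall throughout.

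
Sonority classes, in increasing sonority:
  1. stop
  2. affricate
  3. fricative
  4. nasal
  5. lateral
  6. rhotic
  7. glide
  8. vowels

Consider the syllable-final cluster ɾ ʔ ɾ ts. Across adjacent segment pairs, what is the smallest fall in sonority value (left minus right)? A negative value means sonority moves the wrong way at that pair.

/ɾ/ is a rhotic (sonority 6).
/ʔ/ is a stop (sonority 1).
/ɾ/ is a rhotic (sonority 6).
/ts/ is an affricate (sonority 2).
/ɾ/→/ʔ/: change +5.
/ʔ/→/ɾ/: change -5.
/ɾ/→/ts/: change +4.
Minimum = -5.

-5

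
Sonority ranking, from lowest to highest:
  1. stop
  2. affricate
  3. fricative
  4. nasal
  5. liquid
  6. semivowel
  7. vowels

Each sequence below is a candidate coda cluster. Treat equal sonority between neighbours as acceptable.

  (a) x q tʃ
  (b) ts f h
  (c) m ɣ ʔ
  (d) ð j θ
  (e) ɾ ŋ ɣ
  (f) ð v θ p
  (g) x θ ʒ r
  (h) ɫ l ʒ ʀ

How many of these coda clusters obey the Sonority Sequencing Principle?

3

(a) x q tʃ: profile 3-1-2 — violates.
(b) ts f h: profile 2-3-3 — violates.
(c) m ɣ ʔ: profile 4-3-1 — obeys.
(d) ð j θ: profile 3-6-3 — violates.
(e) ɾ ŋ ɣ: profile 5-4-3 — obeys.
(f) ð v θ p: profile 3-3-3-1 — obeys.
(g) x θ ʒ r: profile 3-3-3-5 — violates.
(h) ɫ l ʒ ʀ: profile 5-5-3-5 — violates.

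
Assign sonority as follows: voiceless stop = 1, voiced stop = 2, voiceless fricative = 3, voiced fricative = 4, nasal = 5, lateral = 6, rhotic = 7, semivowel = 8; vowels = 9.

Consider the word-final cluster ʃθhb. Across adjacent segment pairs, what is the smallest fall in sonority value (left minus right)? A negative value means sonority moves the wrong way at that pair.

0

/ʃ/: voiceless fricative = 3.
/θ/: voiceless fricative = 3.
/h/: voiceless fricative = 3.
/b/: voiced stop = 2.
/ʃ/→/θ/: change +0.
/θ/→/h/: change +0.
/h/→/b/: change +1.
Minimum = 0.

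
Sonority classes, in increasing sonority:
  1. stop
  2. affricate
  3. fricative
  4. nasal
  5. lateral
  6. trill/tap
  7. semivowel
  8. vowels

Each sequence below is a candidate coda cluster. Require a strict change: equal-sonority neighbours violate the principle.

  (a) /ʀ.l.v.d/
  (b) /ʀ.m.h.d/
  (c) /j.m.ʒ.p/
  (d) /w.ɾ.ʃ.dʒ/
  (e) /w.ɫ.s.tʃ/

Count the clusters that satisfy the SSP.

(a) sonority 6-5-3-1: well-formed.
(b) sonority 6-4-3-1: well-formed.
(c) sonority 7-4-3-1: well-formed.
(d) sonority 7-6-3-2: well-formed.
(e) sonority 7-5-3-2: well-formed.

5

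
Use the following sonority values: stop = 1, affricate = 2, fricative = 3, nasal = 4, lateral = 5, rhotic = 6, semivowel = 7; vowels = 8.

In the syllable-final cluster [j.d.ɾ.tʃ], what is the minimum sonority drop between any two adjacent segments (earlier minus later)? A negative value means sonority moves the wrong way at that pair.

/j/ is a semivowel (sonority 7).
/d/ is a stop (sonority 1).
/ɾ/ is a rhotic (sonority 6).
/tʃ/ is an affricate (sonority 2).
/j/→/d/: change +6.
/d/→/ɾ/: change -5.
/ɾ/→/tʃ/: change +4.
Minimum = -5.

-5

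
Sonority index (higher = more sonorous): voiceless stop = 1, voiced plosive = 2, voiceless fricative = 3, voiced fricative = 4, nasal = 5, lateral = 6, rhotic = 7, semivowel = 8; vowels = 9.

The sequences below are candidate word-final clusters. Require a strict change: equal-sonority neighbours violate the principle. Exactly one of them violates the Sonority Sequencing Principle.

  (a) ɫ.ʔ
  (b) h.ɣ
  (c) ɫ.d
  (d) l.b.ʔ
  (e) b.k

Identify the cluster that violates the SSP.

(a) 6-1 → obeys
(b) 3-4 → violates
(c) 6-2 → obeys
(d) 6-2-1 → obeys
(e) 2-1 → obeys

b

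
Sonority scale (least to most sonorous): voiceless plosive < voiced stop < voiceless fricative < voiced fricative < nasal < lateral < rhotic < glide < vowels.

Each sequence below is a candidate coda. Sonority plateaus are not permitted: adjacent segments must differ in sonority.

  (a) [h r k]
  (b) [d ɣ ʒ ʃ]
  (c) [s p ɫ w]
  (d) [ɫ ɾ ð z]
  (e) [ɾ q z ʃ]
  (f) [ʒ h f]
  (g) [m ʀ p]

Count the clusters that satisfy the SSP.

0

(a) 3-7-1 → violates
(b) 2-4-4-3 → violates
(c) 3-1-6-8 → violates
(d) 6-7-4-4 → violates
(e) 7-1-4-3 → violates
(f) 4-3-3 → violates
(g) 5-7-1 → violates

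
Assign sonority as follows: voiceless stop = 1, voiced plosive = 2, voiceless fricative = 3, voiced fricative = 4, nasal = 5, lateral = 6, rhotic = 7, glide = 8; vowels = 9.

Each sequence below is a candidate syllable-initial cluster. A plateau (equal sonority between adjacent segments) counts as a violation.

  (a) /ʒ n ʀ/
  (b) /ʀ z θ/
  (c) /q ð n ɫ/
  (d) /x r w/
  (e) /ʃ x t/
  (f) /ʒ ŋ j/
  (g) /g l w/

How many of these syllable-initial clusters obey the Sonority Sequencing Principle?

(a) 4-5-7 → obeys
(b) 7-4-3 → violates
(c) 1-4-5-6 → obeys
(d) 3-7-8 → obeys
(e) 3-3-1 → violates
(f) 4-5-8 → obeys
(g) 2-6-8 → obeys

5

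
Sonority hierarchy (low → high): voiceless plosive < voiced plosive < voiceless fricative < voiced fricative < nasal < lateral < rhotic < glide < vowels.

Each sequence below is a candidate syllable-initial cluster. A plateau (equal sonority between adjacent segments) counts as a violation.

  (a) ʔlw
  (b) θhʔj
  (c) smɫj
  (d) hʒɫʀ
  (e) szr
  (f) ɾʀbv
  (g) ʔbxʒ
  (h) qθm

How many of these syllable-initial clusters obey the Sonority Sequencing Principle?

(a) ʔlw: profile 1-6-8 — obeys.
(b) θhʔj: profile 3-3-1-8 — violates.
(c) smɫj: profile 3-5-6-8 — obeys.
(d) hʒɫʀ: profile 3-4-6-7 — obeys.
(e) szr: profile 3-4-7 — obeys.
(f) ɾʀbv: profile 7-7-2-4 — violates.
(g) ʔbxʒ: profile 1-2-3-4 — obeys.
(h) qθm: profile 1-3-5 — obeys.

6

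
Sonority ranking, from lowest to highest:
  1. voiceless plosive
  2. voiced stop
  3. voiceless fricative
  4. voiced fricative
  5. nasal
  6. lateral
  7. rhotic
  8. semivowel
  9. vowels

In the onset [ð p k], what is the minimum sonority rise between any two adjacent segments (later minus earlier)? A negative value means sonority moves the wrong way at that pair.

/ð/ — voiced fricative, sonority 4.
/p/ — voiceless plosive, sonority 1.
/k/ — voiceless plosive, sonority 1.
/ð/→/p/: change -3.
/p/→/k/: change +0.
Minimum = -3.

-3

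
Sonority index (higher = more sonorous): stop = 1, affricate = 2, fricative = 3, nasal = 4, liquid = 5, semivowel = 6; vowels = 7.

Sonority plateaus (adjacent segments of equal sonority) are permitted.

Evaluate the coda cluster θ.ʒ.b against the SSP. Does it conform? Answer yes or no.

yes

/θ/ is a fricative (sonority 3).
/ʒ/ is a fricative (sonority 3).
/b/ is a stop (sonority 1).
The profile 3-3-1 is non-increasing (plateaus allowed), so the coda cluster satisfies the SSP.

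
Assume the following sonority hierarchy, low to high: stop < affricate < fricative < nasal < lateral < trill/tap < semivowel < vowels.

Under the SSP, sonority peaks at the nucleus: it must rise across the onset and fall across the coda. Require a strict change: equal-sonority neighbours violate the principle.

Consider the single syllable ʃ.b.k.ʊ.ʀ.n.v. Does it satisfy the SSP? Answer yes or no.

Onset: /ʃ/ is a fricative (sonority 3), /b/ is a stop (sonority 1), /k/ is a stop (sonority 1); then the nucleus /ʊ/ (sonority 8).
Onset profile 3-1-1-8 — does not strictly rise throughout.
Coda: /ʀ/ is a trill/tap (sonority 6), /n/ is a nasal (sonority 4), /v/ is a fricative (sonority 3).
Coda profile 8-6-4-3 — falls from the nucleus.

no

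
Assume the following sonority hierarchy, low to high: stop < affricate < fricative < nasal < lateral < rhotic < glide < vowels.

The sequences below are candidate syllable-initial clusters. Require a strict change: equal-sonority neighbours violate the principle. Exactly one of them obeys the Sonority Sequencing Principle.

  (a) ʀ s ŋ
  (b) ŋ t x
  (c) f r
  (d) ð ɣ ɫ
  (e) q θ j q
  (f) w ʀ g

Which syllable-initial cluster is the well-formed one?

(a) 6-3-4 → violates
(b) 4-1-3 → violates
(c) 3-6 → obeys
(d) 3-3-5 → violates
(e) 1-3-7-1 → violates
(f) 7-6-1 → violates

c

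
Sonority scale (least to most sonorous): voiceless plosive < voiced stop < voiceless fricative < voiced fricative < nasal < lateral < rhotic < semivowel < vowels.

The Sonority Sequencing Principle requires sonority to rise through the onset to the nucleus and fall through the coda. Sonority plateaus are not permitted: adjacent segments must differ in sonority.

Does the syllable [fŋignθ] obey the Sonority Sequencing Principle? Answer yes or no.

Onset: /f/ is a voiceless fricative (sonority 3), /ŋ/ is a nasal (sonority 5); then the nucleus /i/ (sonority 9).
Onset profile 3-5-9 — rises to the nucleus.
Coda: /g/ is a voiced stop (sonority 2), /n/ is a nasal (sonority 5), /θ/ is a voiceless fricative (sonority 3).
Coda profile 9-2-5-3 — does not strictly fall throughout.

no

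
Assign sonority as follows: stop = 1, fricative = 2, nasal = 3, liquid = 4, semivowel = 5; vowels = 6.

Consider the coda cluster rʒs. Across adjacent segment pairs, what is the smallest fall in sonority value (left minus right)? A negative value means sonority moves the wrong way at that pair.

/r/ — liquid, sonority 4.
/ʒ/ — fricative, sonority 2.
/s/ — fricative, sonority 2.
/r/→/ʒ/: change +2.
/ʒ/→/s/: change +0.
Minimum = 0.

0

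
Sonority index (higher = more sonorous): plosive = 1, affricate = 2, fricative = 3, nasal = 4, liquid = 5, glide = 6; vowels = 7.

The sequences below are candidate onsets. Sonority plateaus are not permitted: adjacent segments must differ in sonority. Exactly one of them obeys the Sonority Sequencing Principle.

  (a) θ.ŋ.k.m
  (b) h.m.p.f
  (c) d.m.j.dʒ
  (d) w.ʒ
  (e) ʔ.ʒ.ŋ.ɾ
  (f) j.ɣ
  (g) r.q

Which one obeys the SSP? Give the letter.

(a) sonority 3-4-1-4: ill-formed.
(b) sonority 3-4-1-3: ill-formed.
(c) sonority 1-4-6-2: ill-formed.
(d) sonority 6-3: ill-formed.
(e) sonority 1-3-4-5: well-formed.
(f) sonority 6-3: ill-formed.
(g) sonority 5-1: ill-formed.

e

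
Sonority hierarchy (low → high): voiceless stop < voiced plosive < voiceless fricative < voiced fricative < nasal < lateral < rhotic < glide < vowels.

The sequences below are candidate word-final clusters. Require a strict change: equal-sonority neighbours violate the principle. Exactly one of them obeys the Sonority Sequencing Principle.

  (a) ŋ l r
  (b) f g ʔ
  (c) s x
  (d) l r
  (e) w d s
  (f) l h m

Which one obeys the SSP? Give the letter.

b

(a) 5-6-7 → violates
(b) 3-2-1 → obeys
(c) 3-3 → violates
(d) 6-7 → violates
(e) 8-2-3 → violates
(f) 6-3-5 → violates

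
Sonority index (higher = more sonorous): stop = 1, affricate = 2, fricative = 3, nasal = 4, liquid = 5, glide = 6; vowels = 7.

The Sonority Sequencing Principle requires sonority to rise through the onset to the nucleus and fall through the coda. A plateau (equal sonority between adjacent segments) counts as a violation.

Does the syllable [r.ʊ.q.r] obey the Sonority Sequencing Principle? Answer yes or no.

no

Onset: /r/ is a liquid (sonority 5); then the nucleus /ʊ/ (sonority 7).
Onset profile 5-7 — rises to the nucleus.
Coda: /q/ is a stop (sonority 1), /r/ is a liquid (sonority 5).
Coda profile 7-1-5 — does not strictly fall throughout.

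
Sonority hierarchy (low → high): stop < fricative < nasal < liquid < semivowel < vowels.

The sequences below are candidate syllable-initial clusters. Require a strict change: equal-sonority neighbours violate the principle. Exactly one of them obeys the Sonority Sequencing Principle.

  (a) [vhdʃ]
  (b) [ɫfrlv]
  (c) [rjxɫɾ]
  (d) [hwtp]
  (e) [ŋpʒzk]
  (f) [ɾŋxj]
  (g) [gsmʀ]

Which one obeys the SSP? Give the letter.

g

(a) 2-2-1-2 → violates
(b) 4-2-4-4-2 → violates
(c) 4-5-2-4-4 → violates
(d) 2-5-1-1 → violates
(e) 3-1-2-2-1 → violates
(f) 4-3-2-5 → violates
(g) 1-2-3-4 → obeys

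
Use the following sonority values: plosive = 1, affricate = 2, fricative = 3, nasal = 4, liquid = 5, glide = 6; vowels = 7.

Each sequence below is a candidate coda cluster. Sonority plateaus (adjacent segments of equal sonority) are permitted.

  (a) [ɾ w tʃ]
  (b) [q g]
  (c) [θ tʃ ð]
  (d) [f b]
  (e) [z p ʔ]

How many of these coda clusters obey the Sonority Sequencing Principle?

3

(a) 5-6-2 → violates
(b) 1-1 → obeys
(c) 3-2-3 → violates
(d) 3-1 → obeys
(e) 3-1-1 → obeys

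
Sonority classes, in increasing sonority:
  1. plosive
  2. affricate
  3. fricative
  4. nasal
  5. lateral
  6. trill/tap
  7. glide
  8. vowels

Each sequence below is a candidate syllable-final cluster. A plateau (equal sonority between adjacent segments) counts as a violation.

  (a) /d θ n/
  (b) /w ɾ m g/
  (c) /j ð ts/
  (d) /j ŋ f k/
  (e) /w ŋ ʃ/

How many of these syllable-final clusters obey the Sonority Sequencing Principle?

4

(a) sonority 1-3-4: ill-formed.
(b) sonority 7-6-4-1: well-formed.
(c) sonority 7-3-2: well-formed.
(d) sonority 7-4-3-1: well-formed.
(e) sonority 7-4-3: well-formed.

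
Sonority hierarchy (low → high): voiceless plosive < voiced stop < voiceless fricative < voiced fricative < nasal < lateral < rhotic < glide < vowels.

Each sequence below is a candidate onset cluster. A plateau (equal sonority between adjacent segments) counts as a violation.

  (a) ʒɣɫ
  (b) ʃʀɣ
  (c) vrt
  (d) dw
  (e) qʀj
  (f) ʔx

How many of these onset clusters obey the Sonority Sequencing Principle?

3

(a) 4-4-6 → violates
(b) 3-7-4 → violates
(c) 4-7-1 → violates
(d) 2-8 → obeys
(e) 1-7-8 → obeys
(f) 1-3 → obeys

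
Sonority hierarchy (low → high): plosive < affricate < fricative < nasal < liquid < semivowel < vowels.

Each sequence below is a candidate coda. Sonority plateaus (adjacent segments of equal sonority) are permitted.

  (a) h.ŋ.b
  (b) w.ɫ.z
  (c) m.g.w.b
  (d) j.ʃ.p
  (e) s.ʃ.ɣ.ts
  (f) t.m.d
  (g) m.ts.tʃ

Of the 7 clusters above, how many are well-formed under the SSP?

4

(a) h.ŋ.b: profile 3-4-1 — violates.
(b) w.ɫ.z: profile 6-5-3 — obeys.
(c) m.g.w.b: profile 4-1-6-1 — violates.
(d) j.ʃ.p: profile 6-3-1 — obeys.
(e) s.ʃ.ɣ.ts: profile 3-3-3-2 — obeys.
(f) t.m.d: profile 1-4-1 — violates.
(g) m.ts.tʃ: profile 4-2-2 — obeys.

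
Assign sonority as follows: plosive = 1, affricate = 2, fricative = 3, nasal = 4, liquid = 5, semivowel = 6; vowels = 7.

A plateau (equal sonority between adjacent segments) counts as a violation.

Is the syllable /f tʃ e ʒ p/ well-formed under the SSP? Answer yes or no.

Onset: /f/ is a fricative (sonority 3), /tʃ/ is an affricate (sonority 2); then the nucleus /e/ (sonority 7).
Onset profile 3-2-7 — does not strictly rise throughout.
Coda: /ʒ/ is a fricative (sonority 3), /p/ is a plosive (sonority 1).
Coda profile 7-3-1 — falls from the nucleus.

no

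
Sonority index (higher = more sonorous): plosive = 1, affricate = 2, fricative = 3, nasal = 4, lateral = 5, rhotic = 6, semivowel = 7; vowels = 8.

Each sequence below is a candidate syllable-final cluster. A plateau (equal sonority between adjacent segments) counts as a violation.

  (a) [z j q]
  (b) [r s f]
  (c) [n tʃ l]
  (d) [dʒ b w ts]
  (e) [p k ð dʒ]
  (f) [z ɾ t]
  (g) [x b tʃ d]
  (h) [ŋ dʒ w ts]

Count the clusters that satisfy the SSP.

(a) 3-7-1 → violates
(b) 6-3-3 → violates
(c) 4-2-5 → violates
(d) 2-1-7-2 → violates
(e) 1-1-3-2 → violates
(f) 3-6-1 → violates
(g) 3-1-2-1 → violates
(h) 4-2-7-2 → violates

0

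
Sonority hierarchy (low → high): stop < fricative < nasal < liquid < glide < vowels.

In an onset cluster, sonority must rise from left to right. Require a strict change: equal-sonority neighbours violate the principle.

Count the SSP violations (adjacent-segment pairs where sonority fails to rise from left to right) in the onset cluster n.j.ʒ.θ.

2

/n/ — nasal, sonority 3.
/j/ — glide, sonority 5.
/ʒ/ — fricative, sonority 2.
/θ/ — fricative, sonority 2.
/n/→/j/: 3→5 (rises) — ok.
/j/→/ʒ/: 5→2 (does not rise) — violation.
/ʒ/→/θ/: 2→2 (plateau) — violation.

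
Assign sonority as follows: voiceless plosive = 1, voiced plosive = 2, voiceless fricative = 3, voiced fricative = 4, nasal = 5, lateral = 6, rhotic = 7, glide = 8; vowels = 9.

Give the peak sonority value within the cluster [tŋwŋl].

8

/t/ — voiceless plosive, sonority 1.
/ŋ/ — nasal, sonority 5.
/w/ — glide, sonority 8.
/ŋ/ — nasal, sonority 5.
/l/ — lateral, sonority 6.
The maximum is 8.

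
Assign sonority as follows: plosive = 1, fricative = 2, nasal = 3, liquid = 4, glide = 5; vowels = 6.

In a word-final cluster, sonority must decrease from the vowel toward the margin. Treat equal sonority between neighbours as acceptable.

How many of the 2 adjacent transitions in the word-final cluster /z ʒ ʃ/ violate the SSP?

0

/z/ — fricative, sonority 2.
/ʒ/ — fricative, sonority 2.
/ʃ/ — fricative, sonority 2.
/z/→/ʒ/: 2→2 (plateau, allowed) — ok.
/ʒ/→/ʃ/: 2→2 (plateau, allowed) — ok.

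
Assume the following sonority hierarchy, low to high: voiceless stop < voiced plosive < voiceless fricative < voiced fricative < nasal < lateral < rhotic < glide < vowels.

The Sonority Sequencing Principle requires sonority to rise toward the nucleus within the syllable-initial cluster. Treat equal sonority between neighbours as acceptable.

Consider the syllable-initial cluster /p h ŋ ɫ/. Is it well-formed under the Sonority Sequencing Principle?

yes

/p/: voiceless stop = 1.
/h/: voiceless fricative = 3.
/ŋ/: nasal = 5.
/ɫ/: lateral = 6.
The profile 1-3-5-6 strictly rises, so the syllable-initial cluster satisfies the SSP.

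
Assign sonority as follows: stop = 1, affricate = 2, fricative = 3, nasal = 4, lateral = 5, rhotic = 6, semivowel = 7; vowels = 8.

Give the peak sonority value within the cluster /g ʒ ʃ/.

/g/ — stop, sonority 1.
/ʒ/ — fricative, sonority 3.
/ʃ/ — fricative, sonority 3.
The maximum is 3.

3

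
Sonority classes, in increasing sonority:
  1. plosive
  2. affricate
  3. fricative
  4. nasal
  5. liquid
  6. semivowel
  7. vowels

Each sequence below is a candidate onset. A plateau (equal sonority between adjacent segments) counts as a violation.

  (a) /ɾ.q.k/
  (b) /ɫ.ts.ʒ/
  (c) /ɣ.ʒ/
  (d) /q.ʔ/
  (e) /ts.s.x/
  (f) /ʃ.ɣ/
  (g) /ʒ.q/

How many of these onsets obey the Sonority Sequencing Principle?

0

(a) 5-1-1 → violates
(b) 5-2-3 → violates
(c) 3-3 → violates
(d) 1-1 → violates
(e) 2-3-3 → violates
(f) 3-3 → violates
(g) 3-1 → violates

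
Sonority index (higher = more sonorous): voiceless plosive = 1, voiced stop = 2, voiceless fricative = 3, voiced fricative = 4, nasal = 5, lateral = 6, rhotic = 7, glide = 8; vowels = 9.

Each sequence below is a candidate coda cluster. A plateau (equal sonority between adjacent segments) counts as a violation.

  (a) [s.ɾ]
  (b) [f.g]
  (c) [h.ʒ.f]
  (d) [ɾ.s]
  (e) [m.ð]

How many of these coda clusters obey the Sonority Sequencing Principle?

3

(a) 3-7 → violates
(b) 3-2 → obeys
(c) 3-4-3 → violates
(d) 7-3 → obeys
(e) 5-4 → obeys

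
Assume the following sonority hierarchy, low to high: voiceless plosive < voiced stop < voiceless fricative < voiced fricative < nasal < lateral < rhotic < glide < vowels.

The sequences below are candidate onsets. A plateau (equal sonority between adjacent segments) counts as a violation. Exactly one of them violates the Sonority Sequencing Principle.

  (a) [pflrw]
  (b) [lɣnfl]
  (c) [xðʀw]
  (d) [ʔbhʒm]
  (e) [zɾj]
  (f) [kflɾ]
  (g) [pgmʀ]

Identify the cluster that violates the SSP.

b

(a) [pflrw]: profile 1-3-6-7-8 — obeys.
(b) [lɣnfl]: profile 6-4-5-3-6 — violates.
(c) [xðʀw]: profile 3-4-7-8 — obeys.
(d) [ʔbhʒm]: profile 1-2-3-4-5 — obeys.
(e) [zɾj]: profile 4-7-8 — obeys.
(f) [kflɾ]: profile 1-3-6-7 — obeys.
(g) [pgmʀ]: profile 1-2-5-7 — obeys.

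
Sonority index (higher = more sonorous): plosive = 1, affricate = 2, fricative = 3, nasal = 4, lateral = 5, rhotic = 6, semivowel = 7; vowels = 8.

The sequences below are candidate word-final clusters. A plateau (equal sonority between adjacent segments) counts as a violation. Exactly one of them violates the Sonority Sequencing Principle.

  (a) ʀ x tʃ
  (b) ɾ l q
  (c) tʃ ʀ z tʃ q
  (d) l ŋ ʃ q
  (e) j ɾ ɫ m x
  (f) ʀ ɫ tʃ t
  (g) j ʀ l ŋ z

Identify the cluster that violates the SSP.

c

(a) ʀ x tʃ: profile 6-3-2 — obeys.
(b) ɾ l q: profile 6-5-1 — obeys.
(c) tʃ ʀ z tʃ q: profile 2-6-3-2-1 — violates.
(d) l ŋ ʃ q: profile 5-4-3-1 — obeys.
(e) j ɾ ɫ m x: profile 7-6-5-4-3 — obeys.
(f) ʀ ɫ tʃ t: profile 6-5-2-1 — obeys.
(g) j ʀ l ŋ z: profile 7-6-5-4-3 — obeys.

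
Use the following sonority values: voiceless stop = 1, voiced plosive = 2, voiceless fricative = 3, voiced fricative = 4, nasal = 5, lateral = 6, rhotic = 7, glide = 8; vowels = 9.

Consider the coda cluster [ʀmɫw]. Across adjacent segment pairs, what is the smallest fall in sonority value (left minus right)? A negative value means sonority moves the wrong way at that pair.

/ʀ/ is a rhotic (sonority 7).
/m/ is a nasal (sonority 5).
/ɫ/ is a lateral (sonority 6).
/w/ is a glide (sonority 8).
/ʀ/→/m/: change +2.
/m/→/ɫ/: change -1.
/ɫ/→/w/: change -2.
Minimum = -2.

-2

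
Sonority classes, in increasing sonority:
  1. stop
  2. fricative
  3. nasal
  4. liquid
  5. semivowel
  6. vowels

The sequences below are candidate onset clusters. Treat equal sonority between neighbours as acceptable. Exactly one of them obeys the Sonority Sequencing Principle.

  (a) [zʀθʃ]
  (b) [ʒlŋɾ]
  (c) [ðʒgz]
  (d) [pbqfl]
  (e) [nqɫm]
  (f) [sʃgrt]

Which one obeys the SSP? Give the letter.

(a) sonority 2-4-2-2: ill-formed.
(b) sonority 2-4-3-4: ill-formed.
(c) sonority 2-2-1-2: ill-formed.
(d) sonority 1-1-1-2-4: well-formed.
(e) sonority 3-1-4-3: ill-formed.
(f) sonority 2-2-1-4-1: ill-formed.

d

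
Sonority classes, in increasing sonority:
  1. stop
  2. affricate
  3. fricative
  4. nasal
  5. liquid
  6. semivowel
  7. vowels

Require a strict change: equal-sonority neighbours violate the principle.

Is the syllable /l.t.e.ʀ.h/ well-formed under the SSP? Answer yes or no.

no

Onset: /l/ is a liquid (sonority 5), /t/ is a stop (sonority 1); then the nucleus /e/ (sonority 7).
Onset profile 5-1-7 — does not strictly rise throughout.
Coda: /ʀ/ is a liquid (sonority 5), /h/ is a fricative (sonority 3).
Coda profile 7-5-3 — falls from the nucleus.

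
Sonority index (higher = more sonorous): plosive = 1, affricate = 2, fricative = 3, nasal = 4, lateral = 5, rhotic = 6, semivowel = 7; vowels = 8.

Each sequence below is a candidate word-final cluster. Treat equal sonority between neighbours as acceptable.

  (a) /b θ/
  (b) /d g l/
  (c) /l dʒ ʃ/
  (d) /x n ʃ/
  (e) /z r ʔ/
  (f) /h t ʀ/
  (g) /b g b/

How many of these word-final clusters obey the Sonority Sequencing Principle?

1

(a) 1-3 → violates
(b) 1-1-5 → violates
(c) 5-2-3 → violates
(d) 3-4-3 → violates
(e) 3-6-1 → violates
(f) 3-1-6 → violates
(g) 1-1-1 → obeys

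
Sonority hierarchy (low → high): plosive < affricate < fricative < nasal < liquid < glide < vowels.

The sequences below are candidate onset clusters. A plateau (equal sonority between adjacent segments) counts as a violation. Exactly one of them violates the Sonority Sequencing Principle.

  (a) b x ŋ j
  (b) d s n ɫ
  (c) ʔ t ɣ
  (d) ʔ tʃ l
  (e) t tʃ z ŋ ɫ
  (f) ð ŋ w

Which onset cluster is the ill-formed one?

c

(a) sonority 1-3-4-6: well-formed.
(b) sonority 1-3-4-5: well-formed.
(c) sonority 1-1-3: ill-formed.
(d) sonority 1-2-5: well-formed.
(e) sonority 1-2-3-4-5: well-formed.
(f) sonority 3-4-6: well-formed.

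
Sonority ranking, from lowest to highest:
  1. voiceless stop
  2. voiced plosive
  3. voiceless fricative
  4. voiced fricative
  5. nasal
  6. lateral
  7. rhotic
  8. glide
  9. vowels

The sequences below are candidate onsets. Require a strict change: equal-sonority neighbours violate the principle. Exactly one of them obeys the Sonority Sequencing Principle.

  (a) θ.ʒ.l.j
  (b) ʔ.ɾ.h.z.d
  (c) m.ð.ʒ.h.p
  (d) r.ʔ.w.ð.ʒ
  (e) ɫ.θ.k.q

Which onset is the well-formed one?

a

(a) θ.ʒ.l.j: profile 3-4-6-8 — obeys.
(b) ʔ.ɾ.h.z.d: profile 1-7-3-4-2 — violates.
(c) m.ð.ʒ.h.p: profile 5-4-4-3-1 — violates.
(d) r.ʔ.w.ð.ʒ: profile 7-1-8-4-4 — violates.
(e) ɫ.θ.k.q: profile 6-3-1-1 — violates.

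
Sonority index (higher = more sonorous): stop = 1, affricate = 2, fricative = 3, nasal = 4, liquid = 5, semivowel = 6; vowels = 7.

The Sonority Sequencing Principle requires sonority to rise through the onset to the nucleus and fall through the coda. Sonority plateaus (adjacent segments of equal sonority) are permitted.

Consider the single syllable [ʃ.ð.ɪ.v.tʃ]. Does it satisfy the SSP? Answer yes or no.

yes

Onset: /ʃ/ is a fricative (sonority 3), /ð/ is a fricative (sonority 3); then the nucleus /ɪ/ (sonority 7).
Onset profile 3-3-7 — rises to the nucleus.
Coda: /v/ is a fricative (sonority 3), /tʃ/ is an affricate (sonority 2).
Coda profile 7-3-2 — falls from the nucleus.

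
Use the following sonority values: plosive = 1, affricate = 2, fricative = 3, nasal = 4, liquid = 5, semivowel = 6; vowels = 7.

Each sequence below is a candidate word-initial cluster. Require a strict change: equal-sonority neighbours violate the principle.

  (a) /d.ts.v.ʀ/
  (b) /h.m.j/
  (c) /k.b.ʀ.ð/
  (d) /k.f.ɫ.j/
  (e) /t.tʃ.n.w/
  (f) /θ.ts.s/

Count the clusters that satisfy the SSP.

(a) /d.ts.v.ʀ/: profile 1-2-3-5 — obeys.
(b) /h.m.j/: profile 3-4-6 — obeys.
(c) /k.b.ʀ.ð/: profile 1-1-5-3 — violates.
(d) /k.f.ɫ.j/: profile 1-3-5-6 — obeys.
(e) /t.tʃ.n.w/: profile 1-2-4-6 — obeys.
(f) /θ.ts.s/: profile 3-2-3 — violates.

4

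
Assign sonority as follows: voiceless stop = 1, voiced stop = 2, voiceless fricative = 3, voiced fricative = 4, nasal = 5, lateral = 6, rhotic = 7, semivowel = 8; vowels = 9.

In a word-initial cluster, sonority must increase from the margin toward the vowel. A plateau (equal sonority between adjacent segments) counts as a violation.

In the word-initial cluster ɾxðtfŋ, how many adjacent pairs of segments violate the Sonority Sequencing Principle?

2

/ɾ/ is a rhotic (sonority 7).
/x/ is a voiceless fricative (sonority 3).
/ð/ is a voiced fricative (sonority 4).
/t/ is a voiceless stop (sonority 1).
/f/ is a voiceless fricative (sonority 3).
/ŋ/ is a nasal (sonority 5).
/ɾ/→/x/: 7→3 (does not rise) — violation.
/x/→/ð/: 3→4 (rises) — ok.
/ð/→/t/: 4→1 (does not rise) — violation.
/t/→/f/: 1→3 (rises) — ok.
/f/→/ŋ/: 3→5 (rises) — ok.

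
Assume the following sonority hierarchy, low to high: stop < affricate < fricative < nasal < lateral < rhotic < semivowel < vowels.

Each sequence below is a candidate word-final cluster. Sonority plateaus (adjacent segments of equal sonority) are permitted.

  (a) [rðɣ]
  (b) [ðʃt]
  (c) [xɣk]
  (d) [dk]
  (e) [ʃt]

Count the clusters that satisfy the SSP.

(a) 6-3-3 → obeys
(b) 3-3-1 → obeys
(c) 3-3-1 → obeys
(d) 1-1 → obeys
(e) 3-1 → obeys

5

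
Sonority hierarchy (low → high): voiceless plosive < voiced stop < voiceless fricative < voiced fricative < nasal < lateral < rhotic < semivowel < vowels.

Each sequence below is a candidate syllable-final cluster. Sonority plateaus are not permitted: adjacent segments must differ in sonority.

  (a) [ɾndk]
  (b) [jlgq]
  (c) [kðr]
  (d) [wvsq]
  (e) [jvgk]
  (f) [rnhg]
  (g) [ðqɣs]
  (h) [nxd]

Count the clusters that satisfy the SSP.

(a) sonority 7-5-2-1: well-formed.
(b) sonority 8-6-2-1: well-formed.
(c) sonority 1-4-7: ill-formed.
(d) sonority 8-4-3-1: well-formed.
(e) sonority 8-4-2-1: well-formed.
(f) sonority 7-5-3-2: well-formed.
(g) sonority 4-1-4-3: ill-formed.
(h) sonority 5-3-2: well-formed.

6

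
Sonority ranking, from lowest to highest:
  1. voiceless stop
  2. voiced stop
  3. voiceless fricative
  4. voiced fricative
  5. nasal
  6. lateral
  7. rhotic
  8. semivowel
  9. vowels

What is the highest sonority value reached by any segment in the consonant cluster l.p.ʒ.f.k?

/l/: lateral = 6.
/p/: voiceless stop = 1.
/ʒ/: voiced fricative = 4.
/f/: voiceless fricative = 3.
/k/: voiceless stop = 1.
The maximum is 6.

6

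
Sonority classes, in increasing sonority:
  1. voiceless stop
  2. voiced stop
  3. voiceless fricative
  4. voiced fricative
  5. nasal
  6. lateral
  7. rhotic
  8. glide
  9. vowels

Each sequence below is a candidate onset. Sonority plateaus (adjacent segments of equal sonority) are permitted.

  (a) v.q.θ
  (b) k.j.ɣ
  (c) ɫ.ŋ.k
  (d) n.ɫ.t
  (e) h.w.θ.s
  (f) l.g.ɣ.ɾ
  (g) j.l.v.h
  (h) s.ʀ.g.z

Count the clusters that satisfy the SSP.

(a) 4-1-3 → violates
(b) 1-8-4 → violates
(c) 6-5-1 → violates
(d) 5-6-1 → violates
(e) 3-8-3-3 → violates
(f) 6-2-4-7 → violates
(g) 8-6-4-3 → violates
(h) 3-7-2-4 → violates

0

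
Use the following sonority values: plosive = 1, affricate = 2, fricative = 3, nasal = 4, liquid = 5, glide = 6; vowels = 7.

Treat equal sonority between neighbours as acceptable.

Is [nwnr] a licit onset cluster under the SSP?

/n/ — nasal, sonority 4.
/w/ — glide, sonority 6.
/n/ — nasal, sonority 4.
/r/ — liquid, sonority 5.
The profile is 4-6-4-5. Between /w/ (6) and /n/ (4) sonority does not rise, so the cluster violates the SSP.

no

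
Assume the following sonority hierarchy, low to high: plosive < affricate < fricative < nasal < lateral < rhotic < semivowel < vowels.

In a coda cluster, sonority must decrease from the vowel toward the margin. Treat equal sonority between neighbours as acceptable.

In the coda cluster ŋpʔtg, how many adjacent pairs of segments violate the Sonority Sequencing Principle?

0

/ŋ/: nasal = 4.
/p/: plosive = 1.
/ʔ/: plosive = 1.
/t/: plosive = 1.
/g/: plosive = 1.
/ŋ/→/p/: 4→1 (falls) — ok.
/p/→/ʔ/: 1→1 (plateau, allowed) — ok.
/ʔ/→/t/: 1→1 (plateau, allowed) — ok.
/t/→/g/: 1→1 (plateau, allowed) — ok.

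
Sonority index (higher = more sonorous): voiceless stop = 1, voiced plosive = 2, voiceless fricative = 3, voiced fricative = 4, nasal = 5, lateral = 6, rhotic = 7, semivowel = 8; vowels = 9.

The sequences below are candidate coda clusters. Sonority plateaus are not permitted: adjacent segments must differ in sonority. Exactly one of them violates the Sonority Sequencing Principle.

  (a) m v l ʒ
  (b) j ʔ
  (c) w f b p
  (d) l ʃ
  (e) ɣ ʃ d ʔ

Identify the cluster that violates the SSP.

(a) m v l ʒ: profile 5-4-6-4 — violates.
(b) j ʔ: profile 8-1 — obeys.
(c) w f b p: profile 8-3-2-1 — obeys.
(d) l ʃ: profile 6-3 — obeys.
(e) ɣ ʃ d ʔ: profile 4-3-2-1 — obeys.

a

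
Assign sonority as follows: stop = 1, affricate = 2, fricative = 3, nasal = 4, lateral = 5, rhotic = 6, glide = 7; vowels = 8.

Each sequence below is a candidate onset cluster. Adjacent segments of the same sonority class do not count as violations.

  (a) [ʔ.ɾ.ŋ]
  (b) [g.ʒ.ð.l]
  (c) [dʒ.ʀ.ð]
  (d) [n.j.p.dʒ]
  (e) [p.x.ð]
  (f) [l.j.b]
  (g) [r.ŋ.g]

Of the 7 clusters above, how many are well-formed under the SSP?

(a) 1-6-4 → violates
(b) 1-3-3-5 → obeys
(c) 2-6-3 → violates
(d) 4-7-1-2 → violates
(e) 1-3-3 → obeys
(f) 5-7-1 → violates
(g) 6-4-1 → violates

2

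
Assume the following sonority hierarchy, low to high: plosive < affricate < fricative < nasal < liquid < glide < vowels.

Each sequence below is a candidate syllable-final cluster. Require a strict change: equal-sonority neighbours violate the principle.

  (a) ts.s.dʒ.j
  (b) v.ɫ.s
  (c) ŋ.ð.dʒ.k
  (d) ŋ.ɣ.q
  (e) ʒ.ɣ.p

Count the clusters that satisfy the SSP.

2

(a) 2-3-2-6 → violates
(b) 3-5-3 → violates
(c) 4-3-2-1 → obeys
(d) 4-3-1 → obeys
(e) 3-3-1 → violates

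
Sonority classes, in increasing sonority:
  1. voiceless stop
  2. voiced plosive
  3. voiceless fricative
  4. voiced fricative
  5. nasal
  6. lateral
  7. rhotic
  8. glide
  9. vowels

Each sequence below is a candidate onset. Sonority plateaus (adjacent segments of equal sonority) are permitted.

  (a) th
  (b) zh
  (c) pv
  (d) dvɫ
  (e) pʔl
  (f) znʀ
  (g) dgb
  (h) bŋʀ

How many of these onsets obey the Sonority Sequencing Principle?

7

(a) th: profile 1-3 — obeys.
(b) zh: profile 4-3 — violates.
(c) pv: profile 1-4 — obeys.
(d) dvɫ: profile 2-4-6 — obeys.
(e) pʔl: profile 1-1-6 — obeys.
(f) znʀ: profile 4-5-7 — obeys.
(g) dgb: profile 2-2-2 — obeys.
(h) bŋʀ: profile 2-5-7 — obeys.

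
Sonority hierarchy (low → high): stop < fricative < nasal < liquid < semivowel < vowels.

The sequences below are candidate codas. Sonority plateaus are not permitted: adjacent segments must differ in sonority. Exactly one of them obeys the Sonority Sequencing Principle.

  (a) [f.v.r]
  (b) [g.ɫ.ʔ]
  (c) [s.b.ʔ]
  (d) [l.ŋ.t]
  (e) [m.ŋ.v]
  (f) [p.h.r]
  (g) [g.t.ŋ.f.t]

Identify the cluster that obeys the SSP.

d

(a) sonority 2-2-4: ill-formed.
(b) sonority 1-4-1: ill-formed.
(c) sonority 2-1-1: ill-formed.
(d) sonority 4-3-1: well-formed.
(e) sonority 3-3-2: ill-formed.
(f) sonority 1-2-4: ill-formed.
(g) sonority 1-1-3-2-1: ill-formed.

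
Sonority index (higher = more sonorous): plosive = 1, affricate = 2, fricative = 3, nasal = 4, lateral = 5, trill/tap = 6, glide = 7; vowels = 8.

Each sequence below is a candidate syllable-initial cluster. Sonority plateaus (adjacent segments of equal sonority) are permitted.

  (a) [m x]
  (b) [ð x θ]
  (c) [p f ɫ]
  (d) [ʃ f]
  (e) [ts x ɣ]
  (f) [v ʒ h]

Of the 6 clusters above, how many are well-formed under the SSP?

(a) 4-3 → violates
(b) 3-3-3 → obeys
(c) 1-3-5 → obeys
(d) 3-3 → obeys
(e) 2-3-3 → obeys
(f) 3-3-3 → obeys

5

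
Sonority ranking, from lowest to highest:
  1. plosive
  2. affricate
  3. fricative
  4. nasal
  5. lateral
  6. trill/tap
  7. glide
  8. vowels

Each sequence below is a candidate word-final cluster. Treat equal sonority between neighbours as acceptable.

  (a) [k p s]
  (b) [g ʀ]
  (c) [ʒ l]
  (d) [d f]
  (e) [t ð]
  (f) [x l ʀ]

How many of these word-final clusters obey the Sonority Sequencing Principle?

0

(a) sonority 1-1-3: ill-formed.
(b) sonority 1-6: ill-formed.
(c) sonority 3-5: ill-formed.
(d) sonority 1-3: ill-formed.
(e) sonority 1-3: ill-formed.
(f) sonority 3-5-6: ill-formed.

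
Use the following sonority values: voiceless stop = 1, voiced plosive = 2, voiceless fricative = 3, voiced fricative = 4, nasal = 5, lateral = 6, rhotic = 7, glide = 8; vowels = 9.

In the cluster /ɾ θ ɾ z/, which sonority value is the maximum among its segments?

/ɾ/: rhotic = 7.
/θ/: voiceless fricative = 3.
/ɾ/: rhotic = 7.
/z/: voiced fricative = 4.
The maximum is 7.

7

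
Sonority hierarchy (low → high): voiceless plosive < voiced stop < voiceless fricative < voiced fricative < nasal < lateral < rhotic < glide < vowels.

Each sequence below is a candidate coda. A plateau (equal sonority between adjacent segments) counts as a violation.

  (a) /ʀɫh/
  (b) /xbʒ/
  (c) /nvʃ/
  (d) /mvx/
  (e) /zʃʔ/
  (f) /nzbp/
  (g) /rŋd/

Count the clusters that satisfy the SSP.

(a) 7-6-3 → obeys
(b) 3-2-4 → violates
(c) 5-4-3 → obeys
(d) 5-4-3 → obeys
(e) 4-3-1 → obeys
(f) 5-4-2-1 → obeys
(g) 7-5-2 → obeys

6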